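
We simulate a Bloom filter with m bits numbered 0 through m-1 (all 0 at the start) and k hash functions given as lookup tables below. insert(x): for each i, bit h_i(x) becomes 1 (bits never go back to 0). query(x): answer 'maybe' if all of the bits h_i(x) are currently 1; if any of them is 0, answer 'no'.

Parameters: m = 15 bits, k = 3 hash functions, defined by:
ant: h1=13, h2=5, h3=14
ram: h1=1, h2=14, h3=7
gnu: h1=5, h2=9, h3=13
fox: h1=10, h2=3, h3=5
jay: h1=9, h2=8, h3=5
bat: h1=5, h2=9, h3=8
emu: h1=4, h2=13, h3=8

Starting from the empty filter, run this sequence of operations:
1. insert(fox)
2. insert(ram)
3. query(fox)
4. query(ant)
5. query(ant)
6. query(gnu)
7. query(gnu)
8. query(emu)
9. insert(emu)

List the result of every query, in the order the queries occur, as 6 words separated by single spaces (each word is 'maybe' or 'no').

Start: bits=000000000000000
Op 1: insert fox -> sets bits 3 5 10 -> bits=000101000010000
Op 2: insert ram -> sets bits 1 7 14 -> bits=010101010010001
Op 3: query fox -> checks bit3=1, bit5=1, bit10=1 (all 1) -> maybe
Op 4: query ant -> checks bit5=1, bit13=0, bit14=1 (has a 0) -> no
Op 5: query ant -> checks bit5=1, bit13=0, bit14=1 (has a 0) -> no
Op 6: query gnu -> checks bit5=1, bit9=0, bit13=0 (has a 0) -> no
Op 7: query gnu -> checks bit5=1, bit9=0, bit13=0 (has a 0) -> no
Op 8: query emu -> checks bit4=0, bit8=0, bit13=0 (has a 0) -> no
Op 9: insert emu -> sets bits 4 8 13 -> bits=010111011010011
Query results in order: maybe no no no no no

Answer: maybe no no no no no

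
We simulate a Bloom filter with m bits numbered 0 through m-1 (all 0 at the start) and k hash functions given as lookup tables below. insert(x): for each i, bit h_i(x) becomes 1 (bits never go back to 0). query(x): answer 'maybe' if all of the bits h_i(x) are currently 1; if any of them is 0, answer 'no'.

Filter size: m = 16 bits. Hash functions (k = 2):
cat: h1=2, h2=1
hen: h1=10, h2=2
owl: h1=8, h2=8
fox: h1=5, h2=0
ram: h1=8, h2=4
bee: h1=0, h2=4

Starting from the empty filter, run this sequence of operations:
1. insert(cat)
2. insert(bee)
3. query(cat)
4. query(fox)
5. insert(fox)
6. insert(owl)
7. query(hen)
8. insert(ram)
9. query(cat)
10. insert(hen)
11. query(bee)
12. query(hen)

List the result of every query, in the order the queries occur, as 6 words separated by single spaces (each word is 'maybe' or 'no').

Answer: maybe no no maybe maybe maybe

Derivation:
Start: bits=0000000000000000
Op 1: insert cat -> sets bits 1 2 -> bits=0110000000000000
Op 2: insert bee -> sets bits 0 4 -> bits=1110100000000000
Op 3: query cat -> checks bit1=1, bit2=1 (all 1) -> maybe
Op 4: query fox -> checks bit0=1, bit5=0 (has a 0) -> no
Op 5: insert fox -> sets bits 0 5 -> bits=1110110000000000
Op 6: insert owl -> sets bits 8 -> bits=1110110010000000
Op 7: query hen -> checks bit2=1, bit10=0 (has a 0) -> no
Op 8: insert ram -> sets bits 4 8 -> bits=1110110010000000
Op 9: query cat -> checks bit1=1, bit2=1 (all 1) -> maybe
Op 10: insert hen -> sets bits 2 10 -> bits=1110110010100000
Op 11: query bee -> checks bit0=1, bit4=1 (all 1) -> maybe
Op 12: query hen -> checks bit2=1, bit10=1 (all 1) -> maybe
Query results in order: maybe no no maybe maybe maybe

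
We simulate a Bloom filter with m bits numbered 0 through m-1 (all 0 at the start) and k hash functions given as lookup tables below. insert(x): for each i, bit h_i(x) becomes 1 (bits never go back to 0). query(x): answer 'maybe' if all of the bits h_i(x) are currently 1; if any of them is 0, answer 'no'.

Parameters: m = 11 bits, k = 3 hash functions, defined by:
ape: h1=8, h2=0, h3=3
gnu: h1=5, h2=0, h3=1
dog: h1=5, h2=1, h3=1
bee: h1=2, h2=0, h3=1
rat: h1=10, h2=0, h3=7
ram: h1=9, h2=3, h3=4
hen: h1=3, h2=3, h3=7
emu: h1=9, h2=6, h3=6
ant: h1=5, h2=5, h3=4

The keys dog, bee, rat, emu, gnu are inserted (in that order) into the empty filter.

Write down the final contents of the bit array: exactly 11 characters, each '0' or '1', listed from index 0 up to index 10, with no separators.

Answer: 11100111011

Derivation:
Start: bits=00000000000
After insert 'dog': sets bits 1 5 -> bits=01000100000
After insert 'bee': sets bits 0 1 2 -> bits=11100100000
After insert 'rat': sets bits 0 7 10 -> bits=11100101001
After insert 'emu': sets bits 6 9 -> bits=11100111011
After insert 'gnu': sets bits 0 1 5 -> bits=11100111011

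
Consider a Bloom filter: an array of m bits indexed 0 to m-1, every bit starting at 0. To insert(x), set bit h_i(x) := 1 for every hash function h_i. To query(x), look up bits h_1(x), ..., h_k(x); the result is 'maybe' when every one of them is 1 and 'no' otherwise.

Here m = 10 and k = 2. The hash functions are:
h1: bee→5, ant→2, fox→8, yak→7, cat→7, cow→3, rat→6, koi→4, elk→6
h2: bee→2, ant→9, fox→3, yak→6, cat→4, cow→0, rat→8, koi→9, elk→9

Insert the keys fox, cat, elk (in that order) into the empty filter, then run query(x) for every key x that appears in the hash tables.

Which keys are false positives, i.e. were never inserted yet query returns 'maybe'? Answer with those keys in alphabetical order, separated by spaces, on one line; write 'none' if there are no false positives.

Start: bits=0000000000
After insert 'fox': sets bits 3 8 -> bits=0001000010
After insert 'cat': sets bits 4 7 -> bits=0001100110
After insert 'elk': sets bits 6 9 -> bits=0001101111
Not inserted: ant bee cow koi rat yak — query each against bits=0001101111:
query ant: checks bit2=0, bit9=1 (has a 0) -> no => not a false positive
query bee: checks bit2=0, bit5=0 (has a 0) -> no => not a false positive
query cow: checks bit0=0, bit3=1 (has a 0) -> no => not a false positive
query koi: checks bit4=1, bit9=1 (all 1) -> maybe => FALSE POSITIVE
query rat: checks bit6=1, bit8=1 (all 1) -> maybe => FALSE POSITIVE
query yak: checks bit6=1, bit7=1 (all 1) -> maybe => FALSE POSITIVE
False positives (alphabetical): koi rat yak

Answer: koi rat yak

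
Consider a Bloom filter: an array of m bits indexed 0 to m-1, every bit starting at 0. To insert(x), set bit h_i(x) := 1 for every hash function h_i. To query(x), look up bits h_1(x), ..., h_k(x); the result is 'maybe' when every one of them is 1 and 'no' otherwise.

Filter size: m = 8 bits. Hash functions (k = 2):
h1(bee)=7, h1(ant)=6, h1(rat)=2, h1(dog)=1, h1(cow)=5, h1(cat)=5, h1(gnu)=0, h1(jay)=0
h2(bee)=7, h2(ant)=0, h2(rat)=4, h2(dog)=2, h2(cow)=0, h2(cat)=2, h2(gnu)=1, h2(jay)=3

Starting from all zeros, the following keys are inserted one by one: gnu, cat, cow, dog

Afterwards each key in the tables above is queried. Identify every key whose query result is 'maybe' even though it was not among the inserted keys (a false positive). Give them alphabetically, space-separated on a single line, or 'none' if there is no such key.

Start: bits=00000000
After insert 'gnu': sets bits 0 1 -> bits=11000000
After insert 'cat': sets bits 2 5 -> bits=11100100
After insert 'cow': sets bits 0 5 -> bits=11100100
After insert 'dog': sets bits 1 2 -> bits=11100100
Not inserted: ant bee jay rat — query each against bits=11100100:
query ant: checks bit0=1, bit6=0 (has a 0) -> no => not a false positive
query bee: checks bit7=0 (has a 0) -> no => not a false positive
query jay: checks bit0=1, bit3=0 (has a 0) -> no => not a false positive
query rat: checks bit2=1, bit4=0 (has a 0) -> no => not a false positive
False positives (alphabetical): none

Answer: none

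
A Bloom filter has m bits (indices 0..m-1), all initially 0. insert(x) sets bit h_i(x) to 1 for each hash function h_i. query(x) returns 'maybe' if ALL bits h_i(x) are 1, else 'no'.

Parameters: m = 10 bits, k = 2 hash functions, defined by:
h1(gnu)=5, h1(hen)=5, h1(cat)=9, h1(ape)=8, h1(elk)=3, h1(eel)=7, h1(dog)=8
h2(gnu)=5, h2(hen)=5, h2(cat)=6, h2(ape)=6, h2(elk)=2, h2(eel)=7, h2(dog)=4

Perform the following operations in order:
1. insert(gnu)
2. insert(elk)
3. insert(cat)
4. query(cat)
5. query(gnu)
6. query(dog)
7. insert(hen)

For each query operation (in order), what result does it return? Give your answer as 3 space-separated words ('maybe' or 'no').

Start: bits=0000000000
Op 1: insert gnu -> sets bits 5 -> bits=0000010000
Op 2: insert elk -> sets bits 2 3 -> bits=0011010000
Op 3: insert cat -> sets bits 6 9 -> bits=0011011001
Op 4: query cat -> checks bit6=1, bit9=1 (all 1) -> maybe
Op 5: query gnu -> checks bit5=1 (all 1) -> maybe
Op 6: query dog -> checks bit4=0, bit8=0 (has a 0) -> no
Op 7: insert hen -> sets bits 5 -> bits=0011011001
Query results in order: maybe maybe no

Answer: maybe maybe no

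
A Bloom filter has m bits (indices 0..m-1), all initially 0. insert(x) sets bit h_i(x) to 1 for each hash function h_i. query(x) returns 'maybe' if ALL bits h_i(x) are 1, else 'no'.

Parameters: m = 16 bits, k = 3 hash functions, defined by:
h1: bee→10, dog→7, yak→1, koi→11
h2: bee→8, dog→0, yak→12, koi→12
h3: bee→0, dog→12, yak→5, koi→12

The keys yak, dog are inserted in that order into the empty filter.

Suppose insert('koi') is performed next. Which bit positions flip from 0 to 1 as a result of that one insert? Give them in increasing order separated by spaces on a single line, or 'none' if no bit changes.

Answer: 11

Derivation:
Start: bits=0000000000000000
After insert 'yak': sets bits 1 5 12 -> bits=0100010000001000
After insert 'dog': sets bits 0 7 12 -> bits=1100010100001000
insert 'koi' would touch bits 11 12; currently bit11=0, bit12=1
Bits that are 0 among those (would change 0->1): 11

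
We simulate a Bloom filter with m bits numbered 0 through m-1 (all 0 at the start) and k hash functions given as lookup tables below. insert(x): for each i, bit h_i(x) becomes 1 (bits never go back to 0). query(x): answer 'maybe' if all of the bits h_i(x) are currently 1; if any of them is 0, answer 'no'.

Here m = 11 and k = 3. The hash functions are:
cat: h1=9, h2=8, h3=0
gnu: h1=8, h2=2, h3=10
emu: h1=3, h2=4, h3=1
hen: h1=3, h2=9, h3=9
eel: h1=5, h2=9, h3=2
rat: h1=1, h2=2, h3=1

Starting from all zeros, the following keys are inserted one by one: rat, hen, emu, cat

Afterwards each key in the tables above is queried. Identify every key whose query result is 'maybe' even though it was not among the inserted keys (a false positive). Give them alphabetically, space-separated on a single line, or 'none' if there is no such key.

Answer: none

Derivation:
Start: bits=00000000000
After insert 'rat': sets bits 1 2 -> bits=01100000000
After insert 'hen': sets bits 3 9 -> bits=01110000010
After insert 'emu': sets bits 1 3 4 -> bits=01111000010
After insert 'cat': sets bits 0 8 9 -> bits=11111000110
Not inserted: eel gnu — query each against bits=11111000110:
query eel: checks bit2=1, bit5=0, bit9=1 (has a 0) -> no => not a false positive
query gnu: checks bit2=1, bit8=1, bit10=0 (has a 0) -> no => not a false positive
False positives (alphabetical): none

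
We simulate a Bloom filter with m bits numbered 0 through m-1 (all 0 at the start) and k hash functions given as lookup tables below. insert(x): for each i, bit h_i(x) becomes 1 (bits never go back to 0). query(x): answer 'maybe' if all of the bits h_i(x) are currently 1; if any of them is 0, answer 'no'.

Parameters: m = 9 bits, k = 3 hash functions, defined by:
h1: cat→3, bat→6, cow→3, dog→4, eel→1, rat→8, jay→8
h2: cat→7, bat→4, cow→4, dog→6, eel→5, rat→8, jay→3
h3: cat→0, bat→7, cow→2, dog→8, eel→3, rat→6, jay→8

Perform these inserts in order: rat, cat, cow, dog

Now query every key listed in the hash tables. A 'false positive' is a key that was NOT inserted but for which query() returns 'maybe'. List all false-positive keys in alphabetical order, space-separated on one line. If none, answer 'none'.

Start: bits=000000000
After insert 'rat': sets bits 6 8 -> bits=000000101
After insert 'cat': sets bits 0 3 7 -> bits=100100111
After insert 'cow': sets bits 2 3 4 -> bits=101110111
After insert 'dog': sets bits 4 6 8 -> bits=101110111
Not inserted: bat eel jay — query each against bits=101110111:
query bat: checks bit4=1, bit6=1, bit7=1 (all 1) -> maybe => FALSE POSITIVE
query eel: checks bit1=0, bit3=1, bit5=0 (has a 0) -> no => not a false positive
query jay: checks bit3=1, bit8=1 (all 1) -> maybe => FALSE POSITIVE
False positives (alphabetical): bat jay

Answer: bat jay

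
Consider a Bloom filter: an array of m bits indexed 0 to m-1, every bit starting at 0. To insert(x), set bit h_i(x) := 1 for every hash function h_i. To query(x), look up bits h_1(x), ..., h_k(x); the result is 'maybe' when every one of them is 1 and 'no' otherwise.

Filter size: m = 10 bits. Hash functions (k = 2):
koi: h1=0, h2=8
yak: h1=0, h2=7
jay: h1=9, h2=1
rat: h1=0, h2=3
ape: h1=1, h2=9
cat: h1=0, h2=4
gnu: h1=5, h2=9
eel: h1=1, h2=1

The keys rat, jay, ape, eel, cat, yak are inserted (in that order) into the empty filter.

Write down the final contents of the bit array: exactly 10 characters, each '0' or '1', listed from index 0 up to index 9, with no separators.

Answer: 1101100101

Derivation:
Start: bits=0000000000
After insert 'rat': sets bits 0 3 -> bits=1001000000
After insert 'jay': sets bits 1 9 -> bits=1101000001
After insert 'ape': sets bits 1 9 -> bits=1101000001
After insert 'eel': sets bits 1 -> bits=1101000001
After insert 'cat': sets bits 0 4 -> bits=1101100001
After insert 'yak': sets bits 0 7 -> bits=1101100101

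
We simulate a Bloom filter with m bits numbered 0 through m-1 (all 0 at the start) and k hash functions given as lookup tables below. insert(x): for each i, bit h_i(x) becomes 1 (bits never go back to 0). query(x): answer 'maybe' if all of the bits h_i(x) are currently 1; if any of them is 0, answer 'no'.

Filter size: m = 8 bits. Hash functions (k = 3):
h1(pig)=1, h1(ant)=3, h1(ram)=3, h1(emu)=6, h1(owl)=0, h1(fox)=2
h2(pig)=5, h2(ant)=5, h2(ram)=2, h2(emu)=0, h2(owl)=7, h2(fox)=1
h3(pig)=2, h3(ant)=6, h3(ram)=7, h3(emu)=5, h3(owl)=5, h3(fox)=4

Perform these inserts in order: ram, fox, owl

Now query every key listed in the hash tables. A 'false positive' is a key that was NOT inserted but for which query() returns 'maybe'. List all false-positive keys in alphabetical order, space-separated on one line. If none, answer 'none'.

Start: bits=00000000
After insert 'ram': sets bits 2 3 7 -> bits=00110001
After insert 'fox': sets bits 1 2 4 -> bits=01111001
After insert 'owl': sets bits 0 5 7 -> bits=11111101
Not inserted: ant emu pig — query each against bits=11111101:
query ant: checks bit3=1, bit5=1, bit6=0 (has a 0) -> no => not a false positive
query emu: checks bit0=1, bit5=1, bit6=0 (has a 0) -> no => not a false positive
query pig: checks bit1=1, bit2=1, bit5=1 (all 1) -> maybe => FALSE POSITIVE
False positives (alphabetical): pig

Answer: pig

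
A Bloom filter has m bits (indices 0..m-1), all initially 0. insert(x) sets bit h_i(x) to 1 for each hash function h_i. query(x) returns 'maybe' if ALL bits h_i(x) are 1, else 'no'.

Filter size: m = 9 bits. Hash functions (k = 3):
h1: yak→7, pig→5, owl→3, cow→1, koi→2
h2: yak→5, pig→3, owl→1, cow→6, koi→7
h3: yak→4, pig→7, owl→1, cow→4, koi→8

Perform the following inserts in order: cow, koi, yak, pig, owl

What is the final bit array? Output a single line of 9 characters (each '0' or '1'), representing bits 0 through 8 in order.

Start: bits=000000000
After insert 'cow': sets bits 1 4 6 -> bits=010010100
After insert 'koi': sets bits 2 7 8 -> bits=011010111
After insert 'yak': sets bits 4 5 7 -> bits=011011111
After insert 'pig': sets bits 3 5 7 -> bits=011111111
After insert 'owl': sets bits 1 3 -> bits=011111111

Answer: 011111111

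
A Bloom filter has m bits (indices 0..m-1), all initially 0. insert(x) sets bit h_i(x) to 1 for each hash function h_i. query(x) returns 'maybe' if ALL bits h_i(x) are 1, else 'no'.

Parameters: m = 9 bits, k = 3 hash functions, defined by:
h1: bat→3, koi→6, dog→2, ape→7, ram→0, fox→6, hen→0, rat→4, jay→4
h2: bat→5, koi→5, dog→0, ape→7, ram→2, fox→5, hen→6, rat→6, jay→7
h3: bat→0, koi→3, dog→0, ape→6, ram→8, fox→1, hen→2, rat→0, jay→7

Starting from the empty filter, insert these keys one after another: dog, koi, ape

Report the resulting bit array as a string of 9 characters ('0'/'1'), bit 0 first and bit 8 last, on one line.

Start: bits=000000000
After insert 'dog': sets bits 0 2 -> bits=101000000
After insert 'koi': sets bits 3 5 6 -> bits=101101100
After insert 'ape': sets bits 6 7 -> bits=101101110

Answer: 101101110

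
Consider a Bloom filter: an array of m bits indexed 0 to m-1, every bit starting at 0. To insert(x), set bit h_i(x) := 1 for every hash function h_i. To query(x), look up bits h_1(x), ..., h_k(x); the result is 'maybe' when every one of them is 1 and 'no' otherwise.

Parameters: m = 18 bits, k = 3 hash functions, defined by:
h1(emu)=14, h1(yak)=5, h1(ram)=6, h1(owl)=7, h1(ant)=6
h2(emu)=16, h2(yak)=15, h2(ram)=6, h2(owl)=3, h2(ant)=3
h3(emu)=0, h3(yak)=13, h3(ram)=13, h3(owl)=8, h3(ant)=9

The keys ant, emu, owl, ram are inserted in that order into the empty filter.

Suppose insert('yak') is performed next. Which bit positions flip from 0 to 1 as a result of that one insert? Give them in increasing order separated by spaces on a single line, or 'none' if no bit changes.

Start: bits=000000000000000000
After insert 'ant': sets bits 3 6 9 -> bits=000100100100000000
After insert 'emu': sets bits 0 14 16 -> bits=100100100100001010
After insert 'owl': sets bits 3 7 8 -> bits=100100111100001010
After insert 'ram': sets bits 6 13 -> bits=100100111100011010
insert 'yak' would touch bits 5 13 15; currently bit5=0, bit13=1, bit15=0
Bits that are 0 among those (would change 0->1): 5 15

Answer: 5 15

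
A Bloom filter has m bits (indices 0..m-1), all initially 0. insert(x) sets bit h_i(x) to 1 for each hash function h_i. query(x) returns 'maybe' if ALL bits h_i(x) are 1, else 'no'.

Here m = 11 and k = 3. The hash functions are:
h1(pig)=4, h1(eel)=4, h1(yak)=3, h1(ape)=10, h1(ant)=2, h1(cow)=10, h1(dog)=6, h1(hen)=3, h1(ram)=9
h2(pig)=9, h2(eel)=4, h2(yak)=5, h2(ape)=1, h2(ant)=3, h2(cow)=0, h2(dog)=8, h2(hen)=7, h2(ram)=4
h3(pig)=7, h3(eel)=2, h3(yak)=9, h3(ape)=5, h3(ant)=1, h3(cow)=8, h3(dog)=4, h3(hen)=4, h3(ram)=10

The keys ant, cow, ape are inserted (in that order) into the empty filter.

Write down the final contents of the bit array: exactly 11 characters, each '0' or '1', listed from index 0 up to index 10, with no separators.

Start: bits=00000000000
After insert 'ant': sets bits 1 2 3 -> bits=01110000000
After insert 'cow': sets bits 0 8 10 -> bits=11110000101
After insert 'ape': sets bits 1 5 10 -> bits=11110100101

Answer: 11110100101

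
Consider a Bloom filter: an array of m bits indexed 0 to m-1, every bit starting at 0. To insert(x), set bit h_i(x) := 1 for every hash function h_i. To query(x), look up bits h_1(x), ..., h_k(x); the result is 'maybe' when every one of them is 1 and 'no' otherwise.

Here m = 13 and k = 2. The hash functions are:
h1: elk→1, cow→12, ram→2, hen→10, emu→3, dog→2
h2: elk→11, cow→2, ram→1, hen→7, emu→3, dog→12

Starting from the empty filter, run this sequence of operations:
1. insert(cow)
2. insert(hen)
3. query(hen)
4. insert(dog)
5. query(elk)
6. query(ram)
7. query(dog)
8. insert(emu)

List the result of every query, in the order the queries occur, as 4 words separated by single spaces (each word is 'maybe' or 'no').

Answer: maybe no no maybe

Derivation:
Start: bits=0000000000000
Op 1: insert cow -> sets bits 2 12 -> bits=0010000000001
Op 2: insert hen -> sets bits 7 10 -> bits=0010000100101
Op 3: query hen -> checks bit7=1, bit10=1 (all 1) -> maybe
Op 4: insert dog -> sets bits 2 12 -> bits=0010000100101
Op 5: query elk -> checks bit1=0, bit11=0 (has a 0) -> no
Op 6: query ram -> checks bit1=0, bit2=1 (has a 0) -> no
Op 7: query dog -> checks bit2=1, bit12=1 (all 1) -> maybe
Op 8: insert emu -> sets bits 3 -> bits=0011000100101
Query results in order: maybe no no maybe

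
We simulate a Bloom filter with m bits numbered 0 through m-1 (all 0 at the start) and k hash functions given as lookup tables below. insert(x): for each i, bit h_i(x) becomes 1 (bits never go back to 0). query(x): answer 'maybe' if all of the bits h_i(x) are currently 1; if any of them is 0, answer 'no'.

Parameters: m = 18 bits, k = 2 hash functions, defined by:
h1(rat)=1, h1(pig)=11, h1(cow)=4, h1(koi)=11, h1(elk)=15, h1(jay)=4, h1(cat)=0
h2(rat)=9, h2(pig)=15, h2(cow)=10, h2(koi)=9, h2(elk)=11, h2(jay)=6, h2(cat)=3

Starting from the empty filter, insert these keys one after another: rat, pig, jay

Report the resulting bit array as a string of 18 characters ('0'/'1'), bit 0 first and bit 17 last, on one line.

Start: bits=000000000000000000
After insert 'rat': sets bits 1 9 -> bits=010000000100000000
After insert 'pig': sets bits 11 15 -> bits=010000000101000100
After insert 'jay': sets bits 4 6 -> bits=010010100101000100

Answer: 010010100101000100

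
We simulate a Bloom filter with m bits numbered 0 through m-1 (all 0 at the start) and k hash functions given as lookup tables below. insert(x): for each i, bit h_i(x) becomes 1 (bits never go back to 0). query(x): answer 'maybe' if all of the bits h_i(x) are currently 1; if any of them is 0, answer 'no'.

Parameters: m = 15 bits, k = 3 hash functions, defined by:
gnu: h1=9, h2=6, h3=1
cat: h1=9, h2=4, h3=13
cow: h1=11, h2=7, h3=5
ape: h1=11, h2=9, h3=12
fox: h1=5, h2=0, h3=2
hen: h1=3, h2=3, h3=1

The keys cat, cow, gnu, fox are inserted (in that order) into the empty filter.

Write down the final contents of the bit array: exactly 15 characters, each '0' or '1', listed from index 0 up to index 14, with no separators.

Start: bits=000000000000000
After insert 'cat': sets bits 4 9 13 -> bits=000010000100010
After insert 'cow': sets bits 5 7 11 -> bits=000011010101010
After insert 'gnu': sets bits 1 6 9 -> bits=010011110101010
After insert 'fox': sets bits 0 2 5 -> bits=111011110101010

Answer: 111011110101010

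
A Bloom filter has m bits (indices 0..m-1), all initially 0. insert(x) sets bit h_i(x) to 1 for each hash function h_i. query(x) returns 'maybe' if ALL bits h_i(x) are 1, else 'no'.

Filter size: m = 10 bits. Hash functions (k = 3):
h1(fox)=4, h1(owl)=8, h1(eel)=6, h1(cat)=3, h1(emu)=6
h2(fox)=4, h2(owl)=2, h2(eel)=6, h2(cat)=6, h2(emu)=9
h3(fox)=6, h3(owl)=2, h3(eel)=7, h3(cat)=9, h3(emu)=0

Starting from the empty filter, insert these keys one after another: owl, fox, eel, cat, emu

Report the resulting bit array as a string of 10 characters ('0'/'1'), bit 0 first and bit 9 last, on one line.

Start: bits=0000000000
After insert 'owl': sets bits 2 8 -> bits=0010000010
After insert 'fox': sets bits 4 6 -> bits=0010101010
After insert 'eel': sets bits 6 7 -> bits=0010101110
After insert 'cat': sets bits 3 6 9 -> bits=0011101111
After insert 'emu': sets bits 0 6 9 -> bits=1011101111

Answer: 1011101111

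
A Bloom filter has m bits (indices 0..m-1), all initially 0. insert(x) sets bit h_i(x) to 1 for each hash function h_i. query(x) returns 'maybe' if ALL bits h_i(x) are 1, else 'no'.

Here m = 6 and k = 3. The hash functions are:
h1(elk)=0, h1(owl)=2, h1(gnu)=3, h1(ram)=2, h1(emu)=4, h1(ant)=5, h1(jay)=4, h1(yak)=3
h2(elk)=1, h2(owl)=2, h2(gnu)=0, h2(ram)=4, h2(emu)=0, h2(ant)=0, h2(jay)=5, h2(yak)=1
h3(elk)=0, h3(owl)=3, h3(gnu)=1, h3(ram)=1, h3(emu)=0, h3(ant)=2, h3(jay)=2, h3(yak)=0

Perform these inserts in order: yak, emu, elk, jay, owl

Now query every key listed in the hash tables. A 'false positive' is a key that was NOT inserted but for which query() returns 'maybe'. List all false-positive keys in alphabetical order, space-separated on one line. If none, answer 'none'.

Start: bits=000000
After insert 'yak': sets bits 0 1 3 -> bits=110100
After insert 'emu': sets bits 0 4 -> bits=110110
After insert 'elk': sets bits 0 1 -> bits=110110
After insert 'jay': sets bits 2 4 5 -> bits=111111
After insert 'owl': sets bits 2 3 -> bits=111111
Not inserted: ant gnu ram — query each against bits=111111:
query ant: checks bit0=1, bit2=1, bit5=1 (all 1) -> maybe => FALSE POSITIVE
query gnu: checks bit0=1, bit1=1, bit3=1 (all 1) -> maybe => FALSE POSITIVE
query ram: checks bit1=1, bit2=1, bit4=1 (all 1) -> maybe => FALSE POSITIVE
False positives (alphabetical): ant gnu ram

Answer: ant gnu ram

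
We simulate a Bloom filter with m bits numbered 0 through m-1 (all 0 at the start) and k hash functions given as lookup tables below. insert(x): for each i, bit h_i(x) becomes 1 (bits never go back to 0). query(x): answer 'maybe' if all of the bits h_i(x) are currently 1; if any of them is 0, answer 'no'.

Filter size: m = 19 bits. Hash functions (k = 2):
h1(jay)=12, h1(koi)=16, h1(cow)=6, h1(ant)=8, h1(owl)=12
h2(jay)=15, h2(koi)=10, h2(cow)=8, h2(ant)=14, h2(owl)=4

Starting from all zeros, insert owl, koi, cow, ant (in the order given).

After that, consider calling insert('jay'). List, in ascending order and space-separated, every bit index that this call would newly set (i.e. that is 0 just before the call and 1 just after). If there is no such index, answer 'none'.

Start: bits=0000000000000000000
After insert 'owl': sets bits 4 12 -> bits=0000100000001000000
After insert 'koi': sets bits 10 16 -> bits=0000100000101000100
After insert 'cow': sets bits 6 8 -> bits=0000101010101000100
After insert 'ant': sets bits 8 14 -> bits=0000101010101010100
insert 'jay' would touch bits 12 15; currently bit12=1, bit15=0
Bits that are 0 among those (would change 0->1): 15

Answer: 15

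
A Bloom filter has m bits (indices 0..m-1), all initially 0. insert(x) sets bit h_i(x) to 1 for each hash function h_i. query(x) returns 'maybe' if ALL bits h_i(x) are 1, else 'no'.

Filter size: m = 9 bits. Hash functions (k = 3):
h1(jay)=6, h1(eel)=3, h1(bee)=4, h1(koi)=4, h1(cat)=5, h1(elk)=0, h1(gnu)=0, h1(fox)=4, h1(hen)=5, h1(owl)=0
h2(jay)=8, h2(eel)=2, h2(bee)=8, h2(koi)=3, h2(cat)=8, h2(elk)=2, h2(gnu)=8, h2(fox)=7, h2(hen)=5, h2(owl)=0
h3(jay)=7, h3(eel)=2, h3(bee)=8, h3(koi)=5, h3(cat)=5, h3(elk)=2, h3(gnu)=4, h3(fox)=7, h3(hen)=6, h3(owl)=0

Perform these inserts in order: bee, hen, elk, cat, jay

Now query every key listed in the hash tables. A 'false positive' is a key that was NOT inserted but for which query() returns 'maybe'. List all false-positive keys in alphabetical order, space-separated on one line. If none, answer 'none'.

Answer: fox gnu owl

Derivation:
Start: bits=000000000
After insert 'bee': sets bits 4 8 -> bits=000010001
After insert 'hen': sets bits 5 6 -> bits=000011101
After insert 'elk': sets bits 0 2 -> bits=101011101
After insert 'cat': sets bits 5 8 -> bits=101011101
After insert 'jay': sets bits 6 7 8 -> bits=101011111
Not inserted: eel fox gnu koi owl — query each against bits=101011111:
query eel: checks bit2=1, bit3=0 (has a 0) -> no => not a false positive
query fox: checks bit4=1, bit7=1 (all 1) -> maybe => FALSE POSITIVE
query gnu: checks bit0=1, bit4=1, bit8=1 (all 1) -> maybe => FALSE POSITIVE
query koi: checks bit3=0, bit4=1, bit5=1 (has a 0) -> no => not a false positive
query owl: checks bit0=1 (all 1) -> maybe => FALSE POSITIVE
False positives (alphabetical): fox gnu owl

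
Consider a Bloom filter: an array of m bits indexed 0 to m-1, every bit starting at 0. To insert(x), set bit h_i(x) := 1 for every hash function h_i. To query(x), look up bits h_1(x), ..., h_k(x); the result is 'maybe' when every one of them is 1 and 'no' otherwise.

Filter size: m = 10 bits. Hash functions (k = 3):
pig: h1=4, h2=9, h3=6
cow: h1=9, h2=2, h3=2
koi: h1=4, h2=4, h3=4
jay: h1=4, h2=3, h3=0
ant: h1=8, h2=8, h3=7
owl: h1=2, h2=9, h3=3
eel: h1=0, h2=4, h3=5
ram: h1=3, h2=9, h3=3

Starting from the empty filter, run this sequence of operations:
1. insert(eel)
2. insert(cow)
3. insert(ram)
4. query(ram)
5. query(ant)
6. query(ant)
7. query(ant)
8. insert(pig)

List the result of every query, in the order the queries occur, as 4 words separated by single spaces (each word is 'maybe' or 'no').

Answer: maybe no no no

Derivation:
Start: bits=0000000000
Op 1: insert eel -> sets bits 0 4 5 -> bits=1000110000
Op 2: insert cow -> sets bits 2 9 -> bits=1010110001
Op 3: insert ram -> sets bits 3 9 -> bits=1011110001
Op 4: query ram -> checks bit3=1, bit9=1 (all 1) -> maybe
Op 5: query ant -> checks bit7=0, bit8=0 (has a 0) -> no
Op 6: query ant -> checks bit7=0, bit8=0 (has a 0) -> no
Op 7: query ant -> checks bit7=0, bit8=0 (has a 0) -> no
Op 8: insert pig -> sets bits 4 6 9 -> bits=1011111001
Query results in order: maybe no no no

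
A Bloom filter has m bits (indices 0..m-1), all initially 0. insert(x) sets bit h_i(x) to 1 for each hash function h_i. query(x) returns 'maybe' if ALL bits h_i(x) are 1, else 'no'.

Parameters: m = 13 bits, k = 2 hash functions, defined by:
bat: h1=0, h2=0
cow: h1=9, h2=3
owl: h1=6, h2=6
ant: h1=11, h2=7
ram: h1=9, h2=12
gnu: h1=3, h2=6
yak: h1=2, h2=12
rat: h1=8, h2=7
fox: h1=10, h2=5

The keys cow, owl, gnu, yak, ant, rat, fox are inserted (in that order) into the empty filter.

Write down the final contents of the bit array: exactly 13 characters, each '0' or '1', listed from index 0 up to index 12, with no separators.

Answer: 0011011111111

Derivation:
Start: bits=0000000000000
After insert 'cow': sets bits 3 9 -> bits=0001000001000
After insert 'owl': sets bits 6 -> bits=0001001001000
After insert 'gnu': sets bits 3 6 -> bits=0001001001000
After insert 'yak': sets bits 2 12 -> bits=0011001001001
After insert 'ant': sets bits 7 11 -> bits=0011001101011
After insert 'rat': sets bits 7 8 -> bits=0011001111011
After insert 'fox': sets bits 5 10 -> bits=0011011111111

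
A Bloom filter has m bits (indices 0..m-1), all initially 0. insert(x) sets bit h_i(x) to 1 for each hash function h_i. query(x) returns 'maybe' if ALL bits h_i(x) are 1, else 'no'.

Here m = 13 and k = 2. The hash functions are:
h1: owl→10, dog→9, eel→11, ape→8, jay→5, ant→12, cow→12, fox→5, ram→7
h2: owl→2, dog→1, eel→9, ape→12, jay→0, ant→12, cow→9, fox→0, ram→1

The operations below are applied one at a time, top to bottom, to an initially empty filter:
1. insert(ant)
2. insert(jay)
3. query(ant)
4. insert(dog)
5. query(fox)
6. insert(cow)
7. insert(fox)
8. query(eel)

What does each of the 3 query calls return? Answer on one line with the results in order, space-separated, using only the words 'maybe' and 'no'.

Start: bits=0000000000000
Op 1: insert ant -> sets bits 12 -> bits=0000000000001
Op 2: insert jay -> sets bits 0 5 -> bits=1000010000001
Op 3: query ant -> checks bit12=1 (all 1) -> maybe
Op 4: insert dog -> sets bits 1 9 -> bits=1100010001001
Op 5: query fox -> checks bit0=1, bit5=1 (all 1) -> maybe
Op 6: insert cow -> sets bits 9 12 -> bits=1100010001001
Op 7: insert fox -> sets bits 0 5 -> bits=1100010001001
Op 8: query eel -> checks bit9=1, bit11=0 (has a 0) -> no
Query results in order: maybe maybe no

Answer: maybe maybe no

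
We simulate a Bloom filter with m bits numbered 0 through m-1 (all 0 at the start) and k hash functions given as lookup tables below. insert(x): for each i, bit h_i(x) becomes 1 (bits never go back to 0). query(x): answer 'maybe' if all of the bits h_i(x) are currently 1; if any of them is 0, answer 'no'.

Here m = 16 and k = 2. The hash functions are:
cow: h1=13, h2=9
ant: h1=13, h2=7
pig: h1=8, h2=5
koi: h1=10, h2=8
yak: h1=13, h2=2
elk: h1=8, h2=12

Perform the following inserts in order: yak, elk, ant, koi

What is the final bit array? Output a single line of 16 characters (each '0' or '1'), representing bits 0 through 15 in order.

Start: bits=0000000000000000
After insert 'yak': sets bits 2 13 -> bits=0010000000000100
After insert 'elk': sets bits 8 12 -> bits=0010000010001100
After insert 'ant': sets bits 7 13 -> bits=0010000110001100
After insert 'koi': sets bits 8 10 -> bits=0010000110101100

Answer: 0010000110101100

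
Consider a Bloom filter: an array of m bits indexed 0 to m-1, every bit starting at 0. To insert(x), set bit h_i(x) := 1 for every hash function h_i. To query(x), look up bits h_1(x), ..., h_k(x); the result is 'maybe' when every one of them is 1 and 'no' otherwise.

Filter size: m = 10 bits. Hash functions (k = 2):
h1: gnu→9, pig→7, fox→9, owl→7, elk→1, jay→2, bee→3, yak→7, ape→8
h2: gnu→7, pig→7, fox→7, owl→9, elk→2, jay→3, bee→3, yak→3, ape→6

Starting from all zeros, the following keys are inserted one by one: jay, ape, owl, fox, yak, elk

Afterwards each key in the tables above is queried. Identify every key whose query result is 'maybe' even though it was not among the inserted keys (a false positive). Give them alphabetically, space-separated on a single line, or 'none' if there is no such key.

Start: bits=0000000000
After insert 'jay': sets bits 2 3 -> bits=0011000000
After insert 'ape': sets bits 6 8 -> bits=0011001010
After insert 'owl': sets bits 7 9 -> bits=0011001111
After insert 'fox': sets bits 7 9 -> bits=0011001111
After insert 'yak': sets bits 3 7 -> bits=0011001111
After insert 'elk': sets bits 1 2 -> bits=0111001111
Not inserted: bee gnu pig — query each against bits=0111001111:
query bee: checks bit3=1 (all 1) -> maybe => FALSE POSITIVE
query gnu: checks bit7=1, bit9=1 (all 1) -> maybe => FALSE POSITIVE
query pig: checks bit7=1 (all 1) -> maybe => FALSE POSITIVE
False positives (alphabetical): bee gnu pig

Answer: bee gnu pig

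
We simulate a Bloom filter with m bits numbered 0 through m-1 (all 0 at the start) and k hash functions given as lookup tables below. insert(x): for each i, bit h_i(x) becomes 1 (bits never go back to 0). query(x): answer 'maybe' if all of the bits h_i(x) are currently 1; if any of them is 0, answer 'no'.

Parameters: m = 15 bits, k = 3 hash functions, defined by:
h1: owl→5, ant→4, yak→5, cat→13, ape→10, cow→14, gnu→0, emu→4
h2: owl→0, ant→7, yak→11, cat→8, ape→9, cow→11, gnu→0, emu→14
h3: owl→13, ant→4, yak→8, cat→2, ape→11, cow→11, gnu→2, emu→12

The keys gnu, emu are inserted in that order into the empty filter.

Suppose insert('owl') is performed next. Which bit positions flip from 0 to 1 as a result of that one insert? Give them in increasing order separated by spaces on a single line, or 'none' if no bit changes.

Answer: 5 13

Derivation:
Start: bits=000000000000000
After insert 'gnu': sets bits 0 2 -> bits=101000000000000
After insert 'emu': sets bits 4 12 14 -> bits=101010000000101
insert 'owl' would touch bits 0 5 13; currently bit0=1, bit5=0, bit13=0
Bits that are 0 among those (would change 0->1): 5 13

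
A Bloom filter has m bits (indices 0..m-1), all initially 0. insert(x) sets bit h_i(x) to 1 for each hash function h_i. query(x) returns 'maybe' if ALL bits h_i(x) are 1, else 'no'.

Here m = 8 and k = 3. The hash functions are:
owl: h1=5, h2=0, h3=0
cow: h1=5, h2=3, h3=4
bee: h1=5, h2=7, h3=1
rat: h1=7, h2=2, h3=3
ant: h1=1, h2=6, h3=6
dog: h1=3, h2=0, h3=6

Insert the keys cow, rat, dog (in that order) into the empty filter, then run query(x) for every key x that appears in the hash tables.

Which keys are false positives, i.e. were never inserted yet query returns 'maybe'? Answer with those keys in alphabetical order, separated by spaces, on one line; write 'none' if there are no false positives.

Start: bits=00000000
After insert 'cow': sets bits 3 4 5 -> bits=00011100
After insert 'rat': sets bits 2 3 7 -> bits=00111101
After insert 'dog': sets bits 0 3 6 -> bits=10111111
Not inserted: ant bee owl — query each against bits=10111111:
query ant: checks bit1=0, bit6=1 (has a 0) -> no => not a false positive
query bee: checks bit1=0, bit5=1, bit7=1 (has a 0) -> no => not a false positive
query owl: checks bit0=1, bit5=1 (all 1) -> maybe => FALSE POSITIVE
False positives (alphabetical): owl

Answer: owl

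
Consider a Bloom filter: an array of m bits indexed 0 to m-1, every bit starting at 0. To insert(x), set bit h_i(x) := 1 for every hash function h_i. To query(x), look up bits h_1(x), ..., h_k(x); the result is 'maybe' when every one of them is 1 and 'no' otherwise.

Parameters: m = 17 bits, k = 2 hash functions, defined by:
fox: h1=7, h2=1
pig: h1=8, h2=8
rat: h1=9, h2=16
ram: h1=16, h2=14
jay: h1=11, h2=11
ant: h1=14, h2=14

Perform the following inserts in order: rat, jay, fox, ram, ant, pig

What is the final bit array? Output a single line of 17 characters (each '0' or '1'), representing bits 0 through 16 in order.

Start: bits=00000000000000000
After insert 'rat': sets bits 9 16 -> bits=00000000010000001
After insert 'jay': sets bits 11 -> bits=00000000010100001
After insert 'fox': sets bits 1 7 -> bits=01000001010100001
After insert 'ram': sets bits 14 16 -> bits=01000001010100101
After insert 'ant': sets bits 14 -> bits=01000001010100101
After insert 'pig': sets bits 8 -> bits=01000001110100101

Answer: 01000001110100101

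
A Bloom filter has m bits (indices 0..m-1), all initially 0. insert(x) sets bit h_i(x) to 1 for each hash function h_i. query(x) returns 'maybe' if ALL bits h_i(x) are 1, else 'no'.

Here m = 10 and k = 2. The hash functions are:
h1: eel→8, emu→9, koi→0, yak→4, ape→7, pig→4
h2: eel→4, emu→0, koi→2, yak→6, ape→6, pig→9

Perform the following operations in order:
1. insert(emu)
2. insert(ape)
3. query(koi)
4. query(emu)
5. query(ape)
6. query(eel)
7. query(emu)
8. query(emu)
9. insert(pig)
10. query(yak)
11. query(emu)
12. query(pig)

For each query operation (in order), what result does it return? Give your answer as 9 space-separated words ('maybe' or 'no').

Start: bits=0000000000
Op 1: insert emu -> sets bits 0 9 -> bits=1000000001
Op 2: insert ape -> sets bits 6 7 -> bits=1000001101
Op 3: query koi -> checks bit0=1, bit2=0 (has a 0) -> no
Op 4: query emu -> checks bit0=1, bit9=1 (all 1) -> maybe
Op 5: query ape -> checks bit6=1, bit7=1 (all 1) -> maybe
Op 6: query eel -> checks bit4=0, bit8=0 (has a 0) -> no
Op 7: query emu -> checks bit0=1, bit9=1 (all 1) -> maybe
Op 8: query emu -> checks bit0=1, bit9=1 (all 1) -> maybe
Op 9: insert pig -> sets bits 4 9 -> bits=1000101101
Op 10: query yak -> checks bit4=1, bit6=1 (all 1) -> maybe
Op 11: query emu -> checks bit0=1, bit9=1 (all 1) -> maybe
Op 12: query pig -> checks bit4=1, bit9=1 (all 1) -> maybe
Query results in order: no maybe maybe no maybe maybe maybe maybe maybe

Answer: no maybe maybe no maybe maybe maybe maybe maybe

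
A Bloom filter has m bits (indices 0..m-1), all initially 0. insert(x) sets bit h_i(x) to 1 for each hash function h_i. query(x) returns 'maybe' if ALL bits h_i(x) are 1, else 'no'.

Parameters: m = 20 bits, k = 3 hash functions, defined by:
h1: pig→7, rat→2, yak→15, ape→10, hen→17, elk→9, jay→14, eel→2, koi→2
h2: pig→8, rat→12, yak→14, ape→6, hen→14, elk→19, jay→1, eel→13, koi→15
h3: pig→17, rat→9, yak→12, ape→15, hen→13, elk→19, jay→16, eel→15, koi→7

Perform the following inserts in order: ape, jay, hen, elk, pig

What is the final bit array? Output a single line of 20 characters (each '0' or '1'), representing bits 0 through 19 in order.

Start: bits=00000000000000000000
After insert 'ape': sets bits 6 10 15 -> bits=00000010001000010000
After insert 'jay': sets bits 1 14 16 -> bits=01000010001000111000
After insert 'hen': sets bits 13 14 17 -> bits=01000010001001111100
After insert 'elk': sets bits 9 19 -> bits=01000010011001111101
After insert 'pig': sets bits 7 8 17 -> bits=01000011111001111101

Answer: 01000011111001111101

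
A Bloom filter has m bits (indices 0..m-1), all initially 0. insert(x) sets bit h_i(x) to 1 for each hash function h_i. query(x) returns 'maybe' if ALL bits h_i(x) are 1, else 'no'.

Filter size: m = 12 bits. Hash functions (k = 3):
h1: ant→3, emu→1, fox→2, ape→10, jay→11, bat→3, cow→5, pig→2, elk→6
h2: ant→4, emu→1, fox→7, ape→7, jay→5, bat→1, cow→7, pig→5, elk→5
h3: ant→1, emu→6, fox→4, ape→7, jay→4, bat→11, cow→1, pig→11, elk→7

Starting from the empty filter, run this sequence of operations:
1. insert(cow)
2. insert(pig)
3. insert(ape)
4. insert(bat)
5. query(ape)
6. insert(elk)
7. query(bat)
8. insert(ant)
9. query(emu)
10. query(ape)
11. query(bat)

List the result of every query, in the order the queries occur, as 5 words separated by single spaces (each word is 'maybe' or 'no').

Start: bits=000000000000
Op 1: insert cow -> sets bits 1 5 7 -> bits=010001010000
Op 2: insert pig -> sets bits 2 5 11 -> bits=011001010001
Op 3: insert ape -> sets bits 7 10 -> bits=011001010011
Op 4: insert bat -> sets bits 1 3 11 -> bits=011101010011
Op 5: query ape -> checks bit7=1, bit10=1 (all 1) -> maybe
Op 6: insert elk -> sets bits 5 6 7 -> bits=011101110011
Op 7: query bat -> checks bit1=1, bit3=1, bit11=1 (all 1) -> maybe
Op 8: insert ant -> sets bits 1 3 4 -> bits=011111110011
Op 9: query emu -> checks bit1=1, bit6=1 (all 1) -> maybe
Op 10: query ape -> checks bit7=1, bit10=1 (all 1) -> maybe
Op 11: query bat -> checks bit1=1, bit3=1, bit11=1 (all 1) -> maybe
Query results in order: maybe maybe maybe maybe maybe

Answer: maybe maybe maybe maybe maybe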